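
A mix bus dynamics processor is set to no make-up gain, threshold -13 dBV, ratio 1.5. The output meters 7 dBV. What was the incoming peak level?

That's 20 dB above the -13 dBV threshold.
Before 1.5:1 compression the overshoot was 20 × 1.5 = 30 dB, so input = -13 + 30 = 17 dBV.

17 dBV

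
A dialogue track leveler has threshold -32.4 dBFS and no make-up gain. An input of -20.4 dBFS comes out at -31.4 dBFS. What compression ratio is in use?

12:1

Input overshoot = -20.4 − (-32.4) = 12 dB; output overshoot = -31.4 − (-32.4) = 1 dB.
Ratio = 12 / 1 = 12.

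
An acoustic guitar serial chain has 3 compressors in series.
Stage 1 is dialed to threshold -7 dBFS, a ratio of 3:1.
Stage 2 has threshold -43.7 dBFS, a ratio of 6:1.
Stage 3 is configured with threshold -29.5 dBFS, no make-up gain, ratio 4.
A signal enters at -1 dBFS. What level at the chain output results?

-37.25 dBFS

Stage 1: overshoot 6 dB → 6/3 = 2 dB → -5 dBFS.
Stage 2: 38.7 dB above -43.7 dBFS, reduced 6:1 to 6.45 dB above → -37.25 dBFS.
Stage 3: below threshold (-37.25 ≤ -29.5); passes unchanged; output -37.25 dBFS.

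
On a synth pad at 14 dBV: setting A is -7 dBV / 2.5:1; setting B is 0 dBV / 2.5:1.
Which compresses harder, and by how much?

A: GR = 21 − 21/2.5 = 12.6 dB.
B: GR = 14 − 14/2.5 = 8.4 dB.
Difference: 4.2 dB in favour of A.

A, by 4.2 dB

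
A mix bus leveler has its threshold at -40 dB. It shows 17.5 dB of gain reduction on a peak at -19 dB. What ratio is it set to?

Input overshoot = -19 − (-40) = 21 dB.
Output overshoot = 21 − 17.5 = 3.5 dB.
Ratio = input overshoot / output overshoot = 21 / 3.5 = 6.

6:1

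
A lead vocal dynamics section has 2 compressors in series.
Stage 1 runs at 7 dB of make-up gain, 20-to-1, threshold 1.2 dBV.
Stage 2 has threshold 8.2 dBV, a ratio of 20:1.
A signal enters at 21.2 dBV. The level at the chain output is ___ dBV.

8.25 dBV

Stage 1: 21.2 dBV is 20 dB over 1.2 dBV; at 20:1 that becomes 1 dB over, giving 2.2 dBV; +7 dB make-up → 9.2 dBV.
Stage 2: 1 dB above 8.2 dBV, reduced 20:1 to 0.05 dB above → 8.25 dBV.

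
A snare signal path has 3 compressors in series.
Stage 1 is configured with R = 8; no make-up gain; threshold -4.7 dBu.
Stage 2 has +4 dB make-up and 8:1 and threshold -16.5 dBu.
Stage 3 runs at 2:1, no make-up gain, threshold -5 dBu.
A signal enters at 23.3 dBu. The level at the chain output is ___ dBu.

-10.5875 dBu

Stage 1: overshoot 28 dB → 28/8 = 3.5 dB → -1.2 dBu.
Stage 2: -1.2 dBu is 15.3 dB over -16.5 dBu; at 8:1 that becomes 1.9125 dB over, giving -14.5875 dBu; +4 dB make-up → -10.5875 dBu.
Stage 3: -10.5875 dBu is at or below the -5 dBu threshold — no compression; output -10.5875 dBu.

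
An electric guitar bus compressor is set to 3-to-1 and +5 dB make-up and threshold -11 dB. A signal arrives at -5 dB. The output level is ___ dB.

The input is 6 dB above the -11 dB threshold.
3:1 compression reduces that to 6/3 = 2 dB over.
That puts the output at -9 dB; make-up adds 5 dB, giving -4 dB.

-4 dB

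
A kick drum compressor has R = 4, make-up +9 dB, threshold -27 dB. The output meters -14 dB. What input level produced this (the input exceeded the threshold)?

Stripping the +9 dB make-up gives -23 dB at the gain stage.
The compressed level sits -23 − (-27) = 4 dB over threshold.
Before 4:1 compression the overshoot was 4 × 4 = 16 dB, so input = -27 + 16 = -11 dB.

-11 dB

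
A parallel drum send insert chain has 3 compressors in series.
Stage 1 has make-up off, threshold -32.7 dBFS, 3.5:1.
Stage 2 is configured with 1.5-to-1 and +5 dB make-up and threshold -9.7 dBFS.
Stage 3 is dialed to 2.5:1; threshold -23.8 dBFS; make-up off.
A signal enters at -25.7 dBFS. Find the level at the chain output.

-25.7 dBFS

Stage 1: -25.7 dBFS is 7 dB over -32.7 dBFS; at 3.5:1 that becomes 2 dB over, giving -30.7 dBFS.
Stage 2: below threshold (-30.7 ≤ -9.7); passes unchanged; make-up brings it to -25.7 dBFS.
Stage 3: -25.7 dBFS is at or below the -23.8 dBFS threshold — no compression; output -25.7 dBFS.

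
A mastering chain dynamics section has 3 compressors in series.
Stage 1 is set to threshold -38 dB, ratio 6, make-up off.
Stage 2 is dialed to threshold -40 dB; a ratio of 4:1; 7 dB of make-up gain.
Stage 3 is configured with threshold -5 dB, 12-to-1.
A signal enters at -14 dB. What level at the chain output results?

Stage 1: 24 dB above -38 dB, reduced 6:1 to 4 dB above → -34 dB.
Stage 2: -34 dB is 6 dB over -40 dB; at 4:1 that becomes 1.5 dB over, giving -38.5 dB; +7 dB make-up → -31.5 dB.
Stage 3: -31.5 dB is at or below the -5 dB threshold — no compression; output -31.5 dB.

-31.5 dB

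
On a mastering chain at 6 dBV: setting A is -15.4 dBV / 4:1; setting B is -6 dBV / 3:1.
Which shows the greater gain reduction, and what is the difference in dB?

A: overshoot 21.4 dB → output overshoot 5.35 dB → GR 16.05 dB.
B: overshoot 12 dB → output overshoot 4 dB → GR 8 dB.
A reduces 8.05 dB more.

A, by 8.05 dB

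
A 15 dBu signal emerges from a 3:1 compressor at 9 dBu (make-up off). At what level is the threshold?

Let T be the threshold. Output overshoot = (input overshoot)/R, so 9 − T = (15 − T)/3.
3·(9 − T) = 15 − T → 2·T = 27 − 15 = 12.
T = 12/2 = 6 dBu.

6 dBu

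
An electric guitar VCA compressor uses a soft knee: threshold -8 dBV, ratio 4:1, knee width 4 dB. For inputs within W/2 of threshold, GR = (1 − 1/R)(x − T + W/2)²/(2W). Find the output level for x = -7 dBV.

-7.84375 dBV

x − T + W/2 = -7 − (-8) + 2 = 3.
GR = (1 − 1/4) × 3² / 8 = 0.75 × 9 / 8 = 0.84375 dB.
Output = -7 − 0.84375 = -7.84375 dBV.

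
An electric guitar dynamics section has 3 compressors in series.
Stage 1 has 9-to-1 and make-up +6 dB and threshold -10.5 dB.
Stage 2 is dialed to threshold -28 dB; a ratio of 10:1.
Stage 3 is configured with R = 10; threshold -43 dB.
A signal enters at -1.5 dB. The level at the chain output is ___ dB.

Stage 1: 9 dB above -10.5 dB, reduced 9:1 to 1 dB above → -9.5 dB; +6 dB make-up → -3.5 dB.
Stage 2: 24.5 dB above -28 dB, reduced 10:1 to 2.45 dB above → -25.55 dB.
Stage 3: -25.55 dB is 17.45 dB over -43 dB; at 10:1 that becomes 1.745 dB over, giving -41.255 dB.

-41.255 dB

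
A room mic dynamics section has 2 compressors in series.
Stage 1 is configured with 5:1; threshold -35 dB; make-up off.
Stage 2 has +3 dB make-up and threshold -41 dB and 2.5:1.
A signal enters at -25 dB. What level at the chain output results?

-34.8 dB

Stage 1: overshoot 10 dB → 10/5 = 2 dB → -33 dB.
Stage 2: 8 dB above -41 dB, reduced 2.5:1 to 3.2 dB above → -37.8 dB; +3 dB make-up → -34.8 dB.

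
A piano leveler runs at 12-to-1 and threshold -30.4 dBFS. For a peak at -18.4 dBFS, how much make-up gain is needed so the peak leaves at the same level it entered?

11 dB

The peak compresses to -30.4 + 12/12 = -29.4 dBFS.
To reach -18.4 dBFS requires -18.4 − (-29.4) = 11 dB of make-up.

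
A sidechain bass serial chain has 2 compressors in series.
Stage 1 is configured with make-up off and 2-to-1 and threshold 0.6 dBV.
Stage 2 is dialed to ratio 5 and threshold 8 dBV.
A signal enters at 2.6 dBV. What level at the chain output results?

1.6 dBV

Stage 1: 2 dB above 0.6 dBV, reduced 2:1 to 1 dB above → 1.6 dBV.
Stage 2: below threshold (1.6 ≤ 8); passes unchanged; output 1.6 dBV.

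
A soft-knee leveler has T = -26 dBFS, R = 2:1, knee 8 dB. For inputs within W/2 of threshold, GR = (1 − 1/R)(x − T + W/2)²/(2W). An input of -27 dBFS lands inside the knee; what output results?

x − T + W/2 = -27 − (-26) + 4 = 3.
GR = (1 − 1/2) × 3² / 16 = 0.5 × 9 / 16 = 0.28125 dB.
Output = -27 − 0.28125 = -27.28125 dBFS.

-27.28125 dBFS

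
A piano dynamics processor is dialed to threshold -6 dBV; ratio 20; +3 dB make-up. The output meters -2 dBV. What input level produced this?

Remove make-up: -2 − 3 = -5 dBV.
Post-compression overshoot = -5 − (-6) = 1 dB.
Undo the ratio: input overshoot = 1 × 20 = 20 dB, giving input = 14 dBV.

14 dBV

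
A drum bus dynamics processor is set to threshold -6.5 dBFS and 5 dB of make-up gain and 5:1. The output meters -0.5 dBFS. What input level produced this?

Stripping the +5 dB make-up gives -5.5 dBFS at the gain stage.
That's 1 dB above the -6.5 dBFS threshold.
Before 5:1 compression the overshoot was 1 × 5 = 5 dB, so input = -6.5 + 5 = -1.5 dBFS.

-1.5 dBFS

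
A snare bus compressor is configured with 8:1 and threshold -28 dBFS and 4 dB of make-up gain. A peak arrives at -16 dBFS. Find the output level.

-22.5 dBFS

-16 dBFS sits 12 dB over threshold.
At 8:1 the overshoot is divided by 8, leaving 1.5 dB above threshold.
Output = -28 + 1.5 = -26.5 dBFS; make-up adds 4 dB, giving -22.5 dBFS.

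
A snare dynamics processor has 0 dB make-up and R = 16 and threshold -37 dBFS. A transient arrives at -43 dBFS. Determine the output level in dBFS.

-43 dBFS

-43 dBFS is 6 dB below the -37 dBFS threshold, so no gain reduction is applied.
Output = input = -43 dBFS.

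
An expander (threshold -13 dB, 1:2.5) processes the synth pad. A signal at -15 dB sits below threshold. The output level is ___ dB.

The input is 2 dB below the -13 dB threshold.
A 1:2.5 expander multiplies undershoot by 2.5: 2 × 2.5 = 5 dB below threshold.
Output = -13 − 5 = -18 dB.

-18 dB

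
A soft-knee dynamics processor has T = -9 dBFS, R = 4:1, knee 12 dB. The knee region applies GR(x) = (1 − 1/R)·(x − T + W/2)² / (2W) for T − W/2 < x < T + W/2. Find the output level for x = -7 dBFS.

-9 dBFS

x − T + W/2 = -7 − (-9) + 6 = 8.
GR = (1 − 1/4) × 8² / 24 = 0.75 × 64 / 24 = 2 dB.
Output = -7 − 2 = -9 dBFS.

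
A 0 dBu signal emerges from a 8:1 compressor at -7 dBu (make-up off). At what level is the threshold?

-8 dBu

Input is 8 dB above T (since output overshoot × R = input overshoot: (-7 − T)·8 = 0 − T gives T = -8 dBu).
Check: -8 + (0 − (-8))/8 = -8 + 1 = -7 dBu. ✓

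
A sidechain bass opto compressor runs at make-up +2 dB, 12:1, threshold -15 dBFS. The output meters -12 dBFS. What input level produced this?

Remove make-up: -12 − 2 = -14 dBFS.
That's 1 dB above the -15 dBFS threshold.
Undo the ratio: input overshoot = 1 × 12 = 12 dB, giving input = -3 dBFS.

-3 dBFS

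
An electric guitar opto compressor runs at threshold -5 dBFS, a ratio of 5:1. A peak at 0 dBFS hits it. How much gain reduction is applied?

4 dB

0 dBFS exceeds the threshold by 5 dB.
A 5:1 ratio leaves 1 dB of that excess.
GR = overshoot in − overshoot out = 5 − 1 = 4 dB.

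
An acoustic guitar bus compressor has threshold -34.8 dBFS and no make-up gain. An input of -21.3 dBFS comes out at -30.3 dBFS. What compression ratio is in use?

3:1

Input overshoot = -21.3 − (-34.8) = 13.5 dB; output overshoot = -30.3 − (-34.8) = 4.5 dB.
Ratio = 13.5 / 4.5 = 3.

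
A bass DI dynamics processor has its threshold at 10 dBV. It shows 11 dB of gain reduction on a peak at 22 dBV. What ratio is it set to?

Input overshoot = 22 − 10 = 12 dB.
Output overshoot = 12 − 11 = 1 dB.
Ratio = input overshoot / output overshoot = 12 / 1 = 12.

12:1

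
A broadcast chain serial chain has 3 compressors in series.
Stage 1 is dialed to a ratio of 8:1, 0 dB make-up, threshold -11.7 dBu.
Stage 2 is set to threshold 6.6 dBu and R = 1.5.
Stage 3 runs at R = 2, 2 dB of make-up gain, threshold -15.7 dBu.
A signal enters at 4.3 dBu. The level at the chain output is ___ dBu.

Stage 1: 4.3 dBu is 16 dB over -11.7 dBu; at 8:1 that becomes 2 dB over, giving -9.7 dBu.
Stage 2: -9.7 dBu is at or below the 6.6 dBu threshold — no compression; output -9.7 dBu.
Stage 3: overshoot 6 dB → 6/2 = 3 dB → -12.7 dBu; +2 dB make-up → -10.7 dBu.

-10.7 dBu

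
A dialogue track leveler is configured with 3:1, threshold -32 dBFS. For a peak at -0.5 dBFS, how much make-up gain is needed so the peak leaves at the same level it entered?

21 dB

The peak compresses to -32 + 31.5/3 = -21.5 dBFS.
To reach -0.5 dBFS requires -0.5 − (-21.5) = 21 dB of make-up.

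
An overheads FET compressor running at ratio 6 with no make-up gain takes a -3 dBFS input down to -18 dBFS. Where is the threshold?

Gain reduction = -3 − (-18) = 15 dB; output overshoot = GR / (R − 1) = 15 / 5 = 3 dB.
Threshold = output − output overshoot = -18 − 3 = -21 dBFS.

-21 dBFS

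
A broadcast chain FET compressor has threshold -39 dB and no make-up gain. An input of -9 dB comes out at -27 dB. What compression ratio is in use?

2.5:1

Input overshoot = -9 − (-39) = 30 dB; output overshoot = -27 − (-39) = 12 dB.
Ratio = 30 / 12 = 2.5.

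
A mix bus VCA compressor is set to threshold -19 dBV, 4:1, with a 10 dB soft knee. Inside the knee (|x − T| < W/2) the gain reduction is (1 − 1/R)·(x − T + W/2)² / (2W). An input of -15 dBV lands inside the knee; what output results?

-18.0375 dBV

x − T + W/2 = -15 − (-19) + 5 = 9.
GR = (1 − 1/4) × 9² / 20 = 0.75 × 81 / 20 = 3.0375 dB.
Output = -15 − 3.0375 = -18.0375 dBV.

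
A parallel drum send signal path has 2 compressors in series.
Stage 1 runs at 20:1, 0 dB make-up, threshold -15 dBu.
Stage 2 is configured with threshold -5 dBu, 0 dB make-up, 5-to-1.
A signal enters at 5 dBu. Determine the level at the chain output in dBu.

-14 dBu

Stage 1: 5 dBu is 20 dB over -15 dBu; at 20:1 that becomes 1 dB over, giving -14 dBu.
Stage 2: below threshold (-14 ≤ -5); passes unchanged; output -14 dBu.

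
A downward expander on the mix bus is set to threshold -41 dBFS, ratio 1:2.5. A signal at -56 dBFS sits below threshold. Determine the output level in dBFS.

-78.5 dBFS

Below threshold, a 1:2.5 expander applies gain = (2.5−1)×(T − x) of attenuation.
(2.5−1) × 15 = 22.5 dB, so output = -56 − 22.5 = -78.5 dBFS.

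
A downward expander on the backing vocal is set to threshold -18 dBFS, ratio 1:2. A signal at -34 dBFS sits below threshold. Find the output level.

Below threshold, a 1:2 expander applies gain = (2−1)×(T − x) of attenuation.
(2−1) × 16 = 16 dB, so output = -34 − 16 = -50 dBFS.

-50 dBFS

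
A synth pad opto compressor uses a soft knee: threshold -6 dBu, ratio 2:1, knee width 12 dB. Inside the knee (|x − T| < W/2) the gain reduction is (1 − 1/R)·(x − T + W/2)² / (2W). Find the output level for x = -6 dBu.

-6.75 dBu

x − T + W/2 = -6 − (-6) + 6 = 6.
GR = (1 − 1/2) × 6² / 24 = 0.5 × 36 / 24 = 0.75 dB.
Output = -6 − 0.75 = -6.75 dBu.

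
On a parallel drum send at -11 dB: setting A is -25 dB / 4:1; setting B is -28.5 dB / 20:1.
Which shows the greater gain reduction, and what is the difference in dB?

A: overshoot 14 dB → output overshoot 3.5 dB → GR 10.5 dB.
B: overshoot 17.5 dB → output overshoot 0.875 dB → GR 16.625 dB.
B applies 6.125 dB more gain reduction.

B, by 6.125 dB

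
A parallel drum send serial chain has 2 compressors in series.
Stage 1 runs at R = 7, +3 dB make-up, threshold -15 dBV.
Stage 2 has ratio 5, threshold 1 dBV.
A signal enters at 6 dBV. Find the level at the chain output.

Stage 1: 6 dBV is 21 dB over -15 dBV; at 7:1 that becomes 3 dB over, giving -12 dBV; +3 dB make-up → -9 dBV.
Stage 2: below threshold (-9 ≤ 1); passes unchanged; output -9 dBV.

-9 dBV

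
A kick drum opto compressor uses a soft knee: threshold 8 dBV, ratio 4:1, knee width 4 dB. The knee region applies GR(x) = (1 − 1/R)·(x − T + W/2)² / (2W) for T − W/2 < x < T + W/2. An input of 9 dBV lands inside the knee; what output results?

x − T + W/2 = 9 − 8 + 2 = 3.
GR = (1 − 1/4) × 3² / 8 = 0.75 × 9 / 8 = 0.84375 dB.
Output = 9 − 0.84375 = 8.15625 dBV.

8.15625 dBV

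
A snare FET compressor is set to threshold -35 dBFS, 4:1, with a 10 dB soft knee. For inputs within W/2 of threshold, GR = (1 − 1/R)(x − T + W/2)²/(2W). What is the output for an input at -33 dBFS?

-34.8375 dBFS

x − T + W/2 = -33 − (-35) + 5 = 7.
GR = (1 − 1/4) × 7² / 20 = 0.75 × 49 / 20 = 1.8375 dB.
Output = -33 − 1.8375 = -34.8375 dBFS.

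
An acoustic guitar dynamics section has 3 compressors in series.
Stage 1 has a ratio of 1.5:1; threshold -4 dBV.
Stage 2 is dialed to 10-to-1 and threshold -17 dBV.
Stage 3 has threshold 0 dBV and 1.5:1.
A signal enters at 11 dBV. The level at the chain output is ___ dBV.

Stage 1: overshoot 15 dB → 15/1.5 = 10 dB → 6 dBV.
Stage 2: overshoot 23 dB → 23/10 = 2.3 dB → -14.7 dBV.
Stage 3: -14.7 dBV is at or below the 0 dBV threshold — no compression; output -14.7 dBV.

-14.7 dBV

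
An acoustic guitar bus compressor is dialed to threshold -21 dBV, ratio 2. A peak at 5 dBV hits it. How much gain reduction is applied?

13 dB

5 dBV exceeds the threshold by 26 dB.
At 2:1, output sits 26/2 = 13 dB above threshold.
GR = overshoot in − overshoot out = 26 − 13 = 13 dB.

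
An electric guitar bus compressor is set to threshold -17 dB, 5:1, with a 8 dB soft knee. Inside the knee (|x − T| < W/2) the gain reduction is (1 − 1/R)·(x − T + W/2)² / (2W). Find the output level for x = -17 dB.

x − T + W/2 = -17 − (-17) + 4 = 4.
GR = (1 − 1/5) × 4² / 16 = 0.8 × 16 / 16 = 0.8 dB.
Output = -17 − 0.8 = -17.8 dB.

-17.8 dB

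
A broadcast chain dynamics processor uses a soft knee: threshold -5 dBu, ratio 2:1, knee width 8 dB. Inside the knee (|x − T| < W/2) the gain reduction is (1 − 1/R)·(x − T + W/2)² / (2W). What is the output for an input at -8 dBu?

-8.03125 dBu

x − T + W/2 = -8 − (-5) + 4 = 1.
GR = (1 − 1/2) × 1² / 16 = 0.5 × 1 / 16 = 0.03125 dB.
Output = -8 − 0.03125 = -8.03125 dBu.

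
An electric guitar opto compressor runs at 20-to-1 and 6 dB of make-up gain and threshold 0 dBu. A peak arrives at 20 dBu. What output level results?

7 dBu

20 dBu sits 20 dB over threshold.
The 20 dB excess becomes 1 dB after 20:1 reduction.
Output = 0 + 1 = 1 dBu; make-up adds 6 dB, giving 7 dBu.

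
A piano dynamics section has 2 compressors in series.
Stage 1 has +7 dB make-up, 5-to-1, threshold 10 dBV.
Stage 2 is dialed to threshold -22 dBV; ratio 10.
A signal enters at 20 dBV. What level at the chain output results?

Stage 1: 20 dBV is 10 dB over 10 dBV; at 5:1 that becomes 2 dB over, giving 12 dBV; +7 dB make-up → 19 dBV.
Stage 2: 41 dB above -22 dBV, reduced 10:1 to 4.1 dB above → -17.9 dBV.

-17.9 dBV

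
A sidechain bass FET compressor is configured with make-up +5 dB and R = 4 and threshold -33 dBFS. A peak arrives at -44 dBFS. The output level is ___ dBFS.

-39 dBFS

-44 dBFS is 11 dB below the -33 dBFS threshold, so no gain reduction is applied.
Make-up gain adds 5 dB: -44 + 5 = -39 dBFS.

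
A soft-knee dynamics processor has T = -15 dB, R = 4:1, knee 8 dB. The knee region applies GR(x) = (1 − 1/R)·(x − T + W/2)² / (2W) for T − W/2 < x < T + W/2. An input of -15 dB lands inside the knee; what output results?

-15.75 dB

x − T + W/2 = -15 − (-15) + 4 = 4.
GR = (1 − 1/4) × 4² / 16 = 0.75 × 16 / 16 = 0.75 dB.
Output = -15 − 0.75 = -15.75 dB.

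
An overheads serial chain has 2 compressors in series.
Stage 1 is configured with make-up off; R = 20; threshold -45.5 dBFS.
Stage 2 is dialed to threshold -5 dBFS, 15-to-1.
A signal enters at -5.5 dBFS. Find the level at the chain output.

Stage 1: 40 dB above -45.5 dBFS, reduced 20:1 to 2 dB above → -43.5 dBFS.
Stage 2: -43.5 dBFS is at or below the -5 dBFS threshold — no compression; output -43.5 dBFS.

-43.5 dBFS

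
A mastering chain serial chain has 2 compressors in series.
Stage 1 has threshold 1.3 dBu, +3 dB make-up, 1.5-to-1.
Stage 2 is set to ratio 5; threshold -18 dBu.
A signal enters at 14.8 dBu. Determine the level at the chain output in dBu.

-11.74 dBu

Stage 1: overshoot 13.5 dB → 13.5/1.5 = 9 dB → 10.3 dBu; +3 dB make-up → 13.3 dBu.
Stage 2: 13.3 dBu is 31.3 dB over -18 dBu; at 5:1 that becomes 6.26 dB over, giving -11.74 dBu.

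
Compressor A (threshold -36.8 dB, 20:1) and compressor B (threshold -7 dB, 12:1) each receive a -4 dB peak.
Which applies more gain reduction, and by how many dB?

A: overshoot 32.8 dB → output overshoot 1.64 dB → GR 31.16 dB.
B: overshoot 3 dB → output overshoot 0.25 dB → GR 2.75 dB.
Difference: 28.41 dB in favour of A.

A, by 28.41 dB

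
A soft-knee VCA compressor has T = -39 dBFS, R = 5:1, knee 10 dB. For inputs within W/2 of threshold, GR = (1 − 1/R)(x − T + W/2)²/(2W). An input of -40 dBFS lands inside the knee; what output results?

-40.64 dBFS

x − T + W/2 = -40 − (-39) + 5 = 4.
GR = (1 − 1/5) × 4² / 20 = 0.8 × 16 / 20 = 0.64 dB.
Output = -40 − 0.64 = -40.64 dBFS.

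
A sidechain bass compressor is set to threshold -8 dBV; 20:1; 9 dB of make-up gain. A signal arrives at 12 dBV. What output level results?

2 dBV

Overshoot: 12 − (-8) = 20 dB.
The 20 dB excess becomes 1 dB after 20:1 reduction.
Output = -8 + 1 = -7 dBV; make-up adds 9 dB, giving 2 dBV.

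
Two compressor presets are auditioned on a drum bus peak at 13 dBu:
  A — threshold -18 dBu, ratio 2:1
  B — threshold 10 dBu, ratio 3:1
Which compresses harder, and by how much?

A: GR = 31 − 31/2 = 15.5 dB.
B: GR = 3 − 3/3 = 2 dB.
A reduces 13.5 dB more.

A, by 13.5 dB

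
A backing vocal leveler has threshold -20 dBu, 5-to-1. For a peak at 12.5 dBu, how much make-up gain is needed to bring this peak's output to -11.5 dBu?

2 dB

Without make-up, output = threshold + overshoot/5 = -20 + 6.5 = -13.5 dBu.
Gap to target: 2 dB.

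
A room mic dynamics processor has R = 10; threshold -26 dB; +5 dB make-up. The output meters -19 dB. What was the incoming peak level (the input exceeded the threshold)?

Stripping the +5 dB make-up gives -24 dB at the gain stage.
That's 2 dB above the -26 dB threshold.
Before 10:1 compression the overshoot was 2 × 10 = 20 dB, so input = -26 + 20 = -6 dB.

-6 dB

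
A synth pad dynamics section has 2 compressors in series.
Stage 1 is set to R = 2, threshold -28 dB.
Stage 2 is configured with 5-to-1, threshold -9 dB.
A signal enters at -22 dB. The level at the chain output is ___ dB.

-25 dB

Stage 1: -22 dB is 6 dB over -28 dB; at 2:1 that becomes 3 dB over, giving -25 dB.
Stage 2: -25 dB is at or below the -9 dB threshold — no compression; output -25 dB.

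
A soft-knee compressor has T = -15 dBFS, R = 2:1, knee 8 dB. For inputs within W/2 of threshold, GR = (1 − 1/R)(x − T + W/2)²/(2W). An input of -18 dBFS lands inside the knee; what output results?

x − T + W/2 = -18 − (-15) + 4 = 1.
GR = (1 − 1/2) × 1² / 16 = 0.5 × 1 / 16 = 0.03125 dB.
Output = -18 − 0.03125 = -18.03125 dBFS.

-18.03125 dBFS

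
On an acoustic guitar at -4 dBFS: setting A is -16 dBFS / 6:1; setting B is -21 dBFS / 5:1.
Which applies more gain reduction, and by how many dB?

A: overshoot 12 dB → output overshoot 2 dB → GR 10 dB.
B: overshoot 17 dB → output overshoot 3.4 dB → GR 13.6 dB.
Difference: 3.6 dB in favour of B.

B, by 3.6 dB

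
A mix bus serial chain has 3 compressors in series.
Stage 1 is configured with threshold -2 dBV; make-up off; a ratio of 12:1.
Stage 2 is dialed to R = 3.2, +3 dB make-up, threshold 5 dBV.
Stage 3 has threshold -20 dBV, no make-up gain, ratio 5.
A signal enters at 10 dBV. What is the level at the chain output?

Stage 1: overshoot 12 dB → 12/12 = 1 dB → -1 dBV.
Stage 2: -1 dBV ≤ 5 dBV, so stage 2 doesn't engage; make-up brings it to 2 dBV.
Stage 3: 2 dBV is 22 dB over -20 dBV; at 5:1 that becomes 4.4 dB over, giving -15.6 dBV.

-15.6 dBV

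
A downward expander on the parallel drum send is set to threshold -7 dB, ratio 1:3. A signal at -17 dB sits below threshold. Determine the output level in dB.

Below threshold, a 1:3 expander applies gain = (3−1)×(T − x) of attenuation.
(3−1) × 10 = 20 dB, so output = -17 − 20 = -37 dB.

-37 dB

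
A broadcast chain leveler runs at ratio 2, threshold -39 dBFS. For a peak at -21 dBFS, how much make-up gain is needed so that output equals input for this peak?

Overshoot 18 dB → 18/2 = 9 dB after compression, so the compressed level is -39 + 9 = -30 dBFS.
Make-up = target − compressed = -21 − (-30) = 9 dB.

9 dB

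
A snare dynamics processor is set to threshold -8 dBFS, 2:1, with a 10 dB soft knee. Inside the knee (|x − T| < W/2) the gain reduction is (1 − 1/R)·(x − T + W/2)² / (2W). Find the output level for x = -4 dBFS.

-6.025 dBFS

x − T + W/2 = -4 − (-8) + 5 = 9.
GR = (1 − 1/2) × 9² / 20 = 0.5 × 81 / 20 = 2.025 dB.
Output = -4 − 2.025 = -6.025 dBFS.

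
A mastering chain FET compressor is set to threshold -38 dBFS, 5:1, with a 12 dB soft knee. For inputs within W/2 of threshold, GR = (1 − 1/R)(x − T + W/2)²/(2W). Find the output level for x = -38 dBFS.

-39.2 dBFS

x − T + W/2 = -38 − (-38) + 6 = 6.
GR = (1 − 1/5) × 6² / 24 = 0.8 × 36 / 24 = 1.2 dB.
Output = -38 − 1.2 = -39.2 dBFS.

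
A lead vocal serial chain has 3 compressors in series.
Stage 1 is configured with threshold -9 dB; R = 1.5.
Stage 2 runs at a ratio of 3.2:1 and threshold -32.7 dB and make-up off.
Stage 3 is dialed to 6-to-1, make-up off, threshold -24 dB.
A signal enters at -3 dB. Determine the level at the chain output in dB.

-24.04375 dB

Stage 1: -3 dB is 6 dB over -9 dB; at 1.5:1 that becomes 4 dB over, giving -5 dB.
Stage 2: overshoot 27.7 dB → 27.7/3.2 = 8.65625 dB → -24.04375 dB.
Stage 3: below threshold (-24.04375 ≤ -24); passes unchanged; output -24.04375 dB.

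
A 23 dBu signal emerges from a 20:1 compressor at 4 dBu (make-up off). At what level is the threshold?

Gain reduction = 23 − 4 = 19 dB; output overshoot = GR / (R − 1) = 19 / 19 = 1 dB.
Threshold = output − output overshoot = 4 − 1 = 3 dBu.

3 dBu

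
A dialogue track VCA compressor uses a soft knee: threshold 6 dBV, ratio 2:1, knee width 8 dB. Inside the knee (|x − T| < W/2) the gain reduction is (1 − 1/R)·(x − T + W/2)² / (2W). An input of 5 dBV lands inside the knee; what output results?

4.71875 dBV

x − T + W/2 = 5 − 6 + 4 = 3.
GR = (1 − 1/2) × 3² / 16 = 0.5 × 9 / 16 = 0.28125 dB.
Output = 5 − 0.28125 = 4.71875 dBV.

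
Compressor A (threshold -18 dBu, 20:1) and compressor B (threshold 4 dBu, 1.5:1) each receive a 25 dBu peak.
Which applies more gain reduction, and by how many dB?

A, by 33.85 dB

A: overshoot 43 dB → output overshoot 2.15 dB → GR 40.85 dB.
B: overshoot 21 dB → output overshoot 14 dB → GR 7 dB.
A applies 33.85 dB more gain reduction.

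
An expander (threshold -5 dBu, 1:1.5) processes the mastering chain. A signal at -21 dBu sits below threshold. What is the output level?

The input is 16 dB below the -5 dBu threshold.
A 1:1.5 expander multiplies undershoot by 1.5: 16 × 1.5 = 24 dB below threshold.
Output = -5 − 24 = -29 dBu.

-29 dBu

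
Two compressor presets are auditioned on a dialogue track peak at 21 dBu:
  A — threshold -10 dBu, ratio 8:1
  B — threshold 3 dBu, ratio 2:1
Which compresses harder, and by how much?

A: 31 dB over, compressed to 3.875 dB over, so 27.125 dB of GR.
B: 18 dB over, compressed to 9 dB over, so 9 dB of GR.
A reduces 18.125 dB more.

A, by 18.125 dB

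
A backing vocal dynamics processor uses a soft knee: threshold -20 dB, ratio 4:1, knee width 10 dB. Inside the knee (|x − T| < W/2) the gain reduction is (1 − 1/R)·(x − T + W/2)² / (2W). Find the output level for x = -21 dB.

-21.6 dB

x − T + W/2 = -21 − (-20) + 5 = 4.
GR = (1 − 1/4) × 4² / 20 = 0.75 × 16 / 20 = 0.6 dB.
Output = -21 − 0.6 = -21.6 dB.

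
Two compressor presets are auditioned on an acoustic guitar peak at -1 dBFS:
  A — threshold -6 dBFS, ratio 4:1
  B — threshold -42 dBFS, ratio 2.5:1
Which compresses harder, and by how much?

A: GR = 5 − 5/4 = 3.75 dB.
B: GR = 41 − 41/2.5 = 24.6 dB.
Difference: 20.85 dB in favour of B.

B, by 20.85 dB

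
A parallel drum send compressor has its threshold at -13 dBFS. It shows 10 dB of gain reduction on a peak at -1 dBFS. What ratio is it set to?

Input overshoot = -1 − (-13) = 12 dB.
Output overshoot = 12 − 10 = 2 dB.
Ratio = input overshoot / output overshoot = 12 / 2 = 6.

6:1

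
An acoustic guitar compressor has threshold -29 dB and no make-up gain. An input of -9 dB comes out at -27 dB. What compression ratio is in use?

10:1

Input overshoot = -9 − (-29) = 20 dB; output overshoot = -27 − (-29) = 2 dB.
Ratio = 20 / 2 = 10.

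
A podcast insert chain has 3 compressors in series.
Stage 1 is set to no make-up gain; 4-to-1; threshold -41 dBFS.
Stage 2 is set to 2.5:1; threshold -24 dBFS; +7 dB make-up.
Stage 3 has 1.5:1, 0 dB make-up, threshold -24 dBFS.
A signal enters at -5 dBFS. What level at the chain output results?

-25 dBFS

Stage 1: -5 dBFS is 36 dB over -41 dBFS; at 4:1 that becomes 9 dB over, giving -32 dBFS.
Stage 2: -32 dBFS ≤ -24 dBFS, so stage 2 doesn't engage; make-up brings it to -25 dBFS.
Stage 3: below threshold (-25 ≤ -24); passes unchanged; output -25 dBFS.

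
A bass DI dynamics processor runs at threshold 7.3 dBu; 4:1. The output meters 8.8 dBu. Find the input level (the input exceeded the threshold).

13.3 dBu

Post-compression overshoot = 8.8 − 7.3 = 1.5 dB.
Undo the ratio: input overshoot = 1.5 × 4 = 6 dB, giving input = 13.3 dBu.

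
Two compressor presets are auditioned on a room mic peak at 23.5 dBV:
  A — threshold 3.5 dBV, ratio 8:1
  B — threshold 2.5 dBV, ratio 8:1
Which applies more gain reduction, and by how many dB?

B, by 0.875 dB

A: GR = 20 − 20/8 = 17.5 dB.
B: GR = 21 − 21/8 = 18.375 dB.
B reduces 0.875 dB more.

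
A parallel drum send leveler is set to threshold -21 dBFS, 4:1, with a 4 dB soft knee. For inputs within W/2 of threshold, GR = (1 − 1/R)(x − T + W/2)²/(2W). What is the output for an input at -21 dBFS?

-21.375 dBFS

x − T + W/2 = -21 − (-21) + 2 = 2.
GR = (1 − 1/4) × 2² / 8 = 0.75 × 4 / 8 = 0.375 dB.
Output = -21 − 0.375 = -21.375 dBFS.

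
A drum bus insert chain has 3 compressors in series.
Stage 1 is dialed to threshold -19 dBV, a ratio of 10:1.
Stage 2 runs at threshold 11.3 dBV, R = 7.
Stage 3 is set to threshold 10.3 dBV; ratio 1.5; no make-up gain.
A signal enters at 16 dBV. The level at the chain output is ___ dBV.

Stage 1: 16 dBV is 35 dB over -19 dBV; at 10:1 that becomes 3.5 dB over, giving -15.5 dBV.
Stage 2: -15.5 dBV is at or below the 11.3 dBV threshold — no compression; output -15.5 dBV.
Stage 3: below threshold (-15.5 ≤ 10.3); passes unchanged; output -15.5 dBV.

-15.5 dBV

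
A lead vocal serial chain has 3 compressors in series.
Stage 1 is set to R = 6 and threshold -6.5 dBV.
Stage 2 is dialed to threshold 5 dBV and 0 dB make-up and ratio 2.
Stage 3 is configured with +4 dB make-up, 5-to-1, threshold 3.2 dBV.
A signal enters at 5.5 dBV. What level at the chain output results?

Stage 1: overshoot 12 dB → 12/6 = 2 dB → -4.5 dBV.
Stage 2: -4.5 dBV is at or below the 5 dBV threshold — no compression; output -4.5 dBV.
Stage 3: below threshold (-4.5 ≤ 3.2); passes unchanged; make-up brings it to -0.5 dBV.

-0.5 dBV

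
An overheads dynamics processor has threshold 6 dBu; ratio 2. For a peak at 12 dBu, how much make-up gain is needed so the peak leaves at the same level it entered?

3 dB

Without make-up, output = threshold + overshoot/2 = 6 + 3 = 9 dBu.
Gap to target: 3 dB.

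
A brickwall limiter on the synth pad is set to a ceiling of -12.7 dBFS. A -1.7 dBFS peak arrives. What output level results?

-12.7 dBFS

A brickwall limiter is an ∞:1 compressor: any input above the ceiling is clamped to -12.7 dBFS.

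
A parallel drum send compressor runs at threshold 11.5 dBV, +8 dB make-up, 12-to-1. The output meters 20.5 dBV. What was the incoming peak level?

Remove make-up: 20.5 − 8 = 12.5 dBV.
Post-compression overshoot = 12.5 − 11.5 = 1 dB.
Before 12:1 compression the overshoot was 1 × 12 = 12 dB, so input = 11.5 + 12 = 23.5 dBV.

23.5 dBV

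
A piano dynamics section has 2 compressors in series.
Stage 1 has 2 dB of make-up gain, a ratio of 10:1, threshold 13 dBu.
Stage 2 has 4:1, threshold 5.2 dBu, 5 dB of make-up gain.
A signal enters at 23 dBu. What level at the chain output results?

12.9 dBu

Stage 1: 10 dB above 13 dBu, reduced 10:1 to 1 dB above → 14 dBu; +2 dB make-up → 16 dBu.
Stage 2: 16 dBu is 10.8 dB over 5.2 dBu; at 4:1 that becomes 2.7 dB over, giving 7.9 dBu; +5 dB make-up → 12.9 dBu.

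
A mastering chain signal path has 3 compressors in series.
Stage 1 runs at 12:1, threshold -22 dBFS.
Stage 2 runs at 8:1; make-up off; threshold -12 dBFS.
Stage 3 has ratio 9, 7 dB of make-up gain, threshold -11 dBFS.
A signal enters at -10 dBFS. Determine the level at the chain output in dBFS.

-14 dBFS

Stage 1: overshoot 12 dB → 12/12 = 1 dB → -21 dBFS.
Stage 2: -21 dBFS ≤ -12 dBFS, so stage 2 doesn't engage; output -21 dBFS.
Stage 3: below threshold (-21 ≤ -11); passes unchanged; make-up brings it to -14 dBFS.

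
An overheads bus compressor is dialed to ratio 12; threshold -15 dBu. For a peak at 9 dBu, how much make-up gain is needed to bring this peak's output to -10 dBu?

3 dB

Overshoot 24 dB → 24/12 = 2 dB after compression, so the compressed level is -15 + 2 = -13 dBu.
Make-up = target − compressed = -10 − (-13) = 3 dB.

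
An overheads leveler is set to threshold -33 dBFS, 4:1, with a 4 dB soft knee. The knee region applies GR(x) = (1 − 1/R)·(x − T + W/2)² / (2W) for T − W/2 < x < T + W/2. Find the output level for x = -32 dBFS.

x − T + W/2 = -32 − (-33) + 2 = 3.
GR = (1 − 1/4) × 3² / 8 = 0.75 × 9 / 8 = 0.84375 dB.
Output = -32 − 0.84375 = -32.84375 dBFS.

-32.84375 dBFS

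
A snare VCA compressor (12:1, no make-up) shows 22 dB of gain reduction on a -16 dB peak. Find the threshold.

-40 dB

Gain reduction = -16 − (-38) = 22 dB; output overshoot = GR / (R − 1) = 22 / 11 = 2 dB.
Threshold = output − output overshoot = -38 − 2 = -40 dB.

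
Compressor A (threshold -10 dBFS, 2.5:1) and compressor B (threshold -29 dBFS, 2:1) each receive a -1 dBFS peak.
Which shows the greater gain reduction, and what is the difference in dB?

A: GR = 9 − 9/2.5 = 5.4 dB.
B: GR = 28 − 28/2 = 14 dB.
B applies 8.6 dB more gain reduction.

B, by 8.6 dB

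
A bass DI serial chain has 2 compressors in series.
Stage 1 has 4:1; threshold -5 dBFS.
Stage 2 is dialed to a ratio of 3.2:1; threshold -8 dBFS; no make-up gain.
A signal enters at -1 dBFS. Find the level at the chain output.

-6.75 dBFS

Stage 1: -1 dBFS is 4 dB over -5 dBFS; at 4:1 that becomes 1 dB over, giving -4 dBFS.
Stage 2: overshoot 4 dB → 4/3.2 = 1.25 dB → -6.75 dBFS.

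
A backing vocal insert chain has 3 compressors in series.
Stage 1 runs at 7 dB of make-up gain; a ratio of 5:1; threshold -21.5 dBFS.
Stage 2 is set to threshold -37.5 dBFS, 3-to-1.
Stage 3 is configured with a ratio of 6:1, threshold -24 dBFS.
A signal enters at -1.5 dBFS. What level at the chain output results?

-28.5 dBFS

Stage 1: -1.5 dBFS is 20 dB over -21.5 dBFS; at 5:1 that becomes 4 dB over, giving -17.5 dBFS; +7 dB make-up → -10.5 dBFS.
Stage 2: overshoot 27 dB → 27/3 = 9 dB → -28.5 dBFS.
Stage 3: below threshold (-28.5 ≤ -24); passes unchanged; output -28.5 dBFS.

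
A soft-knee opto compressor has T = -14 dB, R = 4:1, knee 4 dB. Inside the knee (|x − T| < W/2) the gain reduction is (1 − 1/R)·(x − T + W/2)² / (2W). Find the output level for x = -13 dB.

-13.84375 dB

x − T + W/2 = -13 − (-14) + 2 = 3.
GR = (1 − 1/4) × 3² / 8 = 0.75 × 9 / 8 = 0.84375 dB.
Output = -13 − 0.84375 = -13.84375 dB.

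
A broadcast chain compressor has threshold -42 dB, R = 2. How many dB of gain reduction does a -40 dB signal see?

1 dB

The signal is 2 dB above threshold.
After 2:1 compression the overshoot becomes 2/2 = 1 dB.
Gain reduction = 2 − 1 = 1 dB.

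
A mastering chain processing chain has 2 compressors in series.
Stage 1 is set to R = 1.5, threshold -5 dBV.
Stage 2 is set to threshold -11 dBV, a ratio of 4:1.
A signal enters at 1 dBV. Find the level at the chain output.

-8.5 dBV

Stage 1: 1 dBV is 6 dB over -5 dBV; at 1.5:1 that becomes 4 dB over, giving -1 dBV.
Stage 2: -1 dBV is 10 dB over -11 dBV; at 4:1 that becomes 2.5 dB over, giving -8.5 dBV.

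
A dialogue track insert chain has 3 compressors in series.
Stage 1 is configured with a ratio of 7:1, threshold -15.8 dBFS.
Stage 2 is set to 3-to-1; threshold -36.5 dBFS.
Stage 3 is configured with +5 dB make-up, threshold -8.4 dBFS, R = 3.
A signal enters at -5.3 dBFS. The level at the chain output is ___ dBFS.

-24.1 dBFS

Stage 1: 10.5 dB above -15.8 dBFS, reduced 7:1 to 1.5 dB above → -14.3 dBFS.
Stage 2: -14.3 dBFS is 22.2 dB over -36.5 dBFS; at 3:1 that becomes 7.4 dB over, giving -29.1 dBFS.
Stage 3: -29.1 dBFS ≤ -8.4 dBFS, so stage 3 doesn't engage; make-up brings it to -24.1 dBFS.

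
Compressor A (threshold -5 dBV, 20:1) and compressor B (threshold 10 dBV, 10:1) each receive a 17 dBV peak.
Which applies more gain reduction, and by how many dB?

A, by 14.6 dB

A: 22 dB over, compressed to 1.1 dB over, so 20.9 dB of GR.
B: 7 dB over, compressed to 0.7 dB over, so 6.3 dB of GR.
A reduces 14.6 dB more.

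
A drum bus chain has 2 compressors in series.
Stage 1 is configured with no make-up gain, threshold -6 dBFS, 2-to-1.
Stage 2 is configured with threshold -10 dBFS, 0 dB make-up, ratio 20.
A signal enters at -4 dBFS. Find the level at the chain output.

Stage 1: overshoot 2 dB → 2/2 = 1 dB → -5 dBFS.
Stage 2: overshoot 5 dB → 5/20 = 0.25 dB → -9.75 dBFS.

-9.75 dBFS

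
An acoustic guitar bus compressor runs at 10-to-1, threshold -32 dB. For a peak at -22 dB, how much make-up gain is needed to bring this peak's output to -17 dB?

14 dB

The peak compresses to -32 + 10/10 = -31 dB.
To reach -17 dB requires -17 − (-31) = 14 dB of make-up.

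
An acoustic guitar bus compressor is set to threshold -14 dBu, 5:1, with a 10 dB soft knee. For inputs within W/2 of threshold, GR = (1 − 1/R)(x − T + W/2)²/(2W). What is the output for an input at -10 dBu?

-13.24 dBu

x − T + W/2 = -10 − (-14) + 5 = 9.
GR = (1 − 1/5) × 9² / 20 = 0.8 × 81 / 20 = 3.24 dB.
Output = -10 − 3.24 = -13.24 dBu.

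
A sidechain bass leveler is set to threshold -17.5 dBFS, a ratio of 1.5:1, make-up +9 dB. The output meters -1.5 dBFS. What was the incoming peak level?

-7 dBFS

Before make-up, the level was -1.5 − 9 = -10.5 dBFS.
Post-compression overshoot = -10.5 − (-17.5) = 7 dB.
Input overshoot = R × output overshoot = 10.5 dB → input = -17.5 + 10.5 = -7 dBFS.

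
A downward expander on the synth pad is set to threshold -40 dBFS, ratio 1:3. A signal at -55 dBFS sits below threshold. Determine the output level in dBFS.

The input is 15 dB below the -40 dBFS threshold.
A 1:3 expander multiplies undershoot by 3: 15 × 3 = 45 dB below threshold.
Output = -40 − 45 = -85 dBFS.

-85 dBFS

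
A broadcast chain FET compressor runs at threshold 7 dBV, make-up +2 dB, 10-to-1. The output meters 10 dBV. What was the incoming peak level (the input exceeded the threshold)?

17 dBV

Before make-up, the level was 10 − 2 = 8 dBV.
That's 1 dB above the 7 dBV threshold.
Undo the ratio: input overshoot = 1 × 10 = 10 dB, giving input = 17 dBV.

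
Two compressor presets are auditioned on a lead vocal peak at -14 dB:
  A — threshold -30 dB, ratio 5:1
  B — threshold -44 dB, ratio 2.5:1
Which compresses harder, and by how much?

B, by 5.2 dB

A: GR = 16 − 16/5 = 12.8 dB.
B: GR = 30 − 30/2.5 = 18 dB.
Difference: 5.2 dB in favour of B.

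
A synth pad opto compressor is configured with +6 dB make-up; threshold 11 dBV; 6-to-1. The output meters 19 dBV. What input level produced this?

23 dBV

Stripping the +6 dB make-up gives 13 dBV at the gain stage.
The compressed level sits 13 − 11 = 2 dB over threshold.
Undo the ratio: input overshoot = 2 × 6 = 12 dB, giving input = 23 dBV.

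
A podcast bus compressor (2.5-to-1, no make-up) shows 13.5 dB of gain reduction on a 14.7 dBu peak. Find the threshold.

Gain reduction = 14.7 − 1.2 = 13.5 dB; output overshoot = GR / (R − 1) = 13.5 / 1.5 = 9 dB.
Threshold = output − output overshoot = 1.2 − 9 = -7.8 dBu.

-7.8 dBu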